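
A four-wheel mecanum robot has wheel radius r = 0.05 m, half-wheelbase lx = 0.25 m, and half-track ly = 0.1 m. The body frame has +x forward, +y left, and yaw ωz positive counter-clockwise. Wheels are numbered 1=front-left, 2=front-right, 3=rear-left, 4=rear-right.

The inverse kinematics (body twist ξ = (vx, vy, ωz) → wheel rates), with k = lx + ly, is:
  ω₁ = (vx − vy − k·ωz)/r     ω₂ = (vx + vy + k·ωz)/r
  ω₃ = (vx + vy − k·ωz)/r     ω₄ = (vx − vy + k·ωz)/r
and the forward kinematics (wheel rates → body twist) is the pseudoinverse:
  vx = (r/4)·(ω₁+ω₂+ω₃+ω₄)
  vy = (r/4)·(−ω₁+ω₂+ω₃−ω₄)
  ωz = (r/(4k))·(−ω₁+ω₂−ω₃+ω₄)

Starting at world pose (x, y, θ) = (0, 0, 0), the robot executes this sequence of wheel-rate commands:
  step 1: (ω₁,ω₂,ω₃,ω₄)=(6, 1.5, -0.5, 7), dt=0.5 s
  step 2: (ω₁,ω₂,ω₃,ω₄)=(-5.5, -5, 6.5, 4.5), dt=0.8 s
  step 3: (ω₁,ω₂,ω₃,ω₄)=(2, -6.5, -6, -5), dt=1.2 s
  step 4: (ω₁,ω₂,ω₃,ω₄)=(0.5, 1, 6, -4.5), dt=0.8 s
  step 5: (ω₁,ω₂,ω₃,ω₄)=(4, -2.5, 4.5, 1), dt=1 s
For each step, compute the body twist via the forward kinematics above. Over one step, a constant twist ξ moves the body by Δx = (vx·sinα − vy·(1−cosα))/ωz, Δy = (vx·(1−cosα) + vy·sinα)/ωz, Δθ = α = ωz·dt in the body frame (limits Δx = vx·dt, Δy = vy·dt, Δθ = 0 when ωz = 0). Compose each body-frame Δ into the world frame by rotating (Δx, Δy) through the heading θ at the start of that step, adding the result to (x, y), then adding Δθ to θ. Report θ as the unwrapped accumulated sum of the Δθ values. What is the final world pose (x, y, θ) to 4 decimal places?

step 1: ξ=(vx,vy,ωz)=(0.1750, -0.1500, 0.1071), dt=0.5 → body Δ=(0.0895, -0.0726, 0.0536) → world pose (0.0895, -0.0726, 0.0536)
step 2: ξ=(vx,vy,ωz)=(0.0062, 0.0313, -0.0536), dt=0.8 → body Δ=(0.0055, 0.0249, -0.0429) → world pose (0.0937, -0.0475, 0.0107)
step 3: ξ=(vx,vy,ωz)=(-0.1938, -0.1188, -0.2679), dt=1.2 → body Δ=(-0.2512, -0.1030, -0.3214) → world pose (-0.1564, -0.1532, -0.3107)
step 4: ξ=(vx,vy,ωz)=(0.0375, 0.1375, -0.3571), dt=0.8 → body Δ=(0.0452, 0.1043, -0.2857) → world pose (-0.0815, -0.0677, -0.5964)
step 5: ξ=(vx,vy,ωz)=(0.0875, -0.0375, -0.3571), dt=1.0 → body Δ=(0.0790, -0.0522, -0.3571) → world pose (-0.0455, -0.1553, -0.9536)

(-0.0455, -0.1553, -0.9536)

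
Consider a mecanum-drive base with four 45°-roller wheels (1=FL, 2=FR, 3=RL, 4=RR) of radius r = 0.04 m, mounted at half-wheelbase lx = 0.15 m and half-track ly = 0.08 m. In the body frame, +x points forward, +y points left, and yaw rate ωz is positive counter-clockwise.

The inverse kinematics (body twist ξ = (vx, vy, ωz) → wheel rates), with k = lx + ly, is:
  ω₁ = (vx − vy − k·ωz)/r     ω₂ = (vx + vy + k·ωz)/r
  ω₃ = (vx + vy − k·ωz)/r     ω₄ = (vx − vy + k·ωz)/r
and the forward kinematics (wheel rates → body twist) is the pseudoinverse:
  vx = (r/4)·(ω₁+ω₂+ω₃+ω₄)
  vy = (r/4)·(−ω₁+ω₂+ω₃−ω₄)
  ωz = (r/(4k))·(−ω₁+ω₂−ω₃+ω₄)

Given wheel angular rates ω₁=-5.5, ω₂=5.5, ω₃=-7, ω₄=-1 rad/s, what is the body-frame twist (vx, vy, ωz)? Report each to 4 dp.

k = lx + ly = 0.15 + 0.08 = 0.2300
ω₁+ω₂+ω₃+ω₄ = -8.0000  →  vx = (0.04/4)·-8.0000 = -0.0800
−ω₁+ω₂+ω₃−ω₄ = 5.0000  →  vy = (0.04/4)·5.0000 = 0.0500
−ω₁+ω₂−ω₃+ω₄ = 17.0000  →  ωz = (0.04/0.9200)·17.0000 = 0.7391

(-0.0800, 0.0500, 0.7391)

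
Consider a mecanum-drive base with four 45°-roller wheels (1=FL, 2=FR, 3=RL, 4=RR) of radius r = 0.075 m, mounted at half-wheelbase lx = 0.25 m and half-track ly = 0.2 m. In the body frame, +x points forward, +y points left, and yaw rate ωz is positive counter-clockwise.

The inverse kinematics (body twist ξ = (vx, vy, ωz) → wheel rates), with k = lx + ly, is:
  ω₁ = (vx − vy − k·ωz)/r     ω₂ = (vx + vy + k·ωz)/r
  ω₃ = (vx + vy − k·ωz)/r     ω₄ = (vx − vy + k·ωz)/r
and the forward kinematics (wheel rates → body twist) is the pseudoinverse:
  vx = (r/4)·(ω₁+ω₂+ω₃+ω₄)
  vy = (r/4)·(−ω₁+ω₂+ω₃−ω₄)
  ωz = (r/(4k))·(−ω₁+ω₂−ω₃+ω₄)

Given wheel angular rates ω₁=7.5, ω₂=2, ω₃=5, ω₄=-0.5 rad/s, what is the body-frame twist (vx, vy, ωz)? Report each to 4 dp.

(0.2625, 0.0000, -0.4583)

k = lx + ly = 0.25 + 0.2 = 0.4500
ω₁+ω₂+ω₃+ω₄ = 14.0000  →  vx = (0.075/4)·14.0000 = 0.2625
−ω₁+ω₂+ω₃−ω₄ = 0.0000  →  vy = (0.075/4)·0.0000 = 0.0000
−ω₁+ω₂−ω₃+ω₄ = -11.0000  →  ωz = (0.075/1.8000)·-11.0000 = -0.4583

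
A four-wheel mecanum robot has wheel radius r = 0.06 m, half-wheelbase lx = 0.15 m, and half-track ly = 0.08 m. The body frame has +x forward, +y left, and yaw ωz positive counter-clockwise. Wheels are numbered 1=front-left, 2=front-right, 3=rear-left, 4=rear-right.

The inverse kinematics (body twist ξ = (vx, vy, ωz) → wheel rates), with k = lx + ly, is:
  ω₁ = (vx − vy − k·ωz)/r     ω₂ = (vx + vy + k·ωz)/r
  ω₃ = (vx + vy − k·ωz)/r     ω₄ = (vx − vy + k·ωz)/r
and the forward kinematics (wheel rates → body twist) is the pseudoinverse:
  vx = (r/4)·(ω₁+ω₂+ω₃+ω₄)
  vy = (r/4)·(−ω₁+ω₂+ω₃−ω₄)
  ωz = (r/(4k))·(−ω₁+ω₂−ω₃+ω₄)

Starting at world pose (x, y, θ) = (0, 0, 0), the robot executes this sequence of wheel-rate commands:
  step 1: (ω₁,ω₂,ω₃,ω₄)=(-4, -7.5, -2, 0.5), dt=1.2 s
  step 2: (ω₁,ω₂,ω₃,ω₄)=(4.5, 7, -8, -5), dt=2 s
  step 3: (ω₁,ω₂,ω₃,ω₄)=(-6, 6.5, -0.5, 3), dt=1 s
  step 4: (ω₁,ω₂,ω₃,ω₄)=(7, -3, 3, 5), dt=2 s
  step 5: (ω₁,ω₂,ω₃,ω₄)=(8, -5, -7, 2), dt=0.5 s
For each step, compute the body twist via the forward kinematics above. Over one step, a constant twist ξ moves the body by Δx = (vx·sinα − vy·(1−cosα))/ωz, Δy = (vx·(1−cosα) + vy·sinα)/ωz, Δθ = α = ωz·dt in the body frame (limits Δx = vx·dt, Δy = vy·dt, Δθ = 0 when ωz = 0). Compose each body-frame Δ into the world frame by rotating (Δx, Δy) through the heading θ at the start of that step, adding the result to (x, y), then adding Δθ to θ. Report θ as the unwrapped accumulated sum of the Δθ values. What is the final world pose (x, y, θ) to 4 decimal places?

step 1: ξ=(vx,vy,ωz)=(-0.1950, -0.0900, -0.0652), dt=1.2 → body Δ=(-0.2380, -0.0987, -0.0783) → world pose (-0.2380, -0.0987, -0.0783)
step 2: ξ=(vx,vy,ωz)=(-0.0225, -0.0075, 0.3587), dt=2.0 → body Δ=(-0.0361, -0.0292, 0.7174) → world pose (-0.2762, -0.1250, 0.6391)
step 3: ξ=(vx,vy,ωz)=(0.0450, 0.1350, 1.0435), dt=1.0 → body Δ=(-0.0270, 0.1332, 1.0435) → world pose (-0.3774, -0.0342, 1.6826)
step 4: ξ=(vx,vy,ωz)=(0.1800, -0.1800, -0.5217), dt=2.0 → body Δ=(0.1267, -0.4695, -1.0435) → world pose (0.0751, 0.1441, 0.6391)
step 5: ξ=(vx,vy,ωz)=(-0.0300, -0.3300, -0.2609), dt=0.5 → body Δ=(-0.0257, -0.1636, -0.1304) → world pose (0.1520, -0.0025, 0.5087)

(0.1520, -0.0025, 0.5087)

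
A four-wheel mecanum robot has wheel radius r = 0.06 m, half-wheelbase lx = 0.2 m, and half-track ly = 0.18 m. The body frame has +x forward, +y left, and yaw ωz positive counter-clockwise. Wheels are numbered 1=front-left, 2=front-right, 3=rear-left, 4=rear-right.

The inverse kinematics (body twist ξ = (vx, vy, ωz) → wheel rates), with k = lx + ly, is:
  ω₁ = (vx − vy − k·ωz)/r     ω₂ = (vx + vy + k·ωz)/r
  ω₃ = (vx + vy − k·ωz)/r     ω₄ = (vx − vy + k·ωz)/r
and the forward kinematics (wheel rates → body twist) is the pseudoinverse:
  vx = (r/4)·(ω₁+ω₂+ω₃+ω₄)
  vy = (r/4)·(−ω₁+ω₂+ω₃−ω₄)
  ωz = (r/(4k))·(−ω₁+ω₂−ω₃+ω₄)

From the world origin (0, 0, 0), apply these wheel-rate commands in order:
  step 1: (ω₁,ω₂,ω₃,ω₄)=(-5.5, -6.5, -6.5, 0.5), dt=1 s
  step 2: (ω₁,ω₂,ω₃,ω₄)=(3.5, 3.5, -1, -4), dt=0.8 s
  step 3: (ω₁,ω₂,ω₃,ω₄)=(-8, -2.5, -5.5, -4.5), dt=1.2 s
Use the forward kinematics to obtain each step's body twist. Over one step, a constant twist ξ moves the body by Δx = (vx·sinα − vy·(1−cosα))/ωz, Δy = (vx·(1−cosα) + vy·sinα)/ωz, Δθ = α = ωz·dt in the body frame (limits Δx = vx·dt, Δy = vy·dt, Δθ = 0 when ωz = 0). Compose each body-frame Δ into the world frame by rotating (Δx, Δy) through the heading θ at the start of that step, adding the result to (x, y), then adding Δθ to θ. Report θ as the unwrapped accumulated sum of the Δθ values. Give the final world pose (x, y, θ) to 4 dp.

(-0.6116, -0.1409, 0.4500)

step 1: ξ=(vx,vy,ωz)=(-0.2700, -0.1200, 0.2368), dt=1.0 → body Δ=(-0.2533, -0.1507, 0.2368) → world pose (-0.2533, -0.1507, 0.2368)
step 2: ξ=(vx,vy,ωz)=(0.0300, 0.0450, -0.1184), dt=0.8 → body Δ=(0.0257, 0.0348, -0.0947) → world pose (-0.2366, -0.1108, 0.1421)
step 3: ξ=(vx,vy,ωz)=(-0.3075, 0.0675, 0.2566), dt=1.2 → body Δ=(-0.3756, 0.0234, 0.3079) → world pose (-0.6116, -0.1409, 0.4500)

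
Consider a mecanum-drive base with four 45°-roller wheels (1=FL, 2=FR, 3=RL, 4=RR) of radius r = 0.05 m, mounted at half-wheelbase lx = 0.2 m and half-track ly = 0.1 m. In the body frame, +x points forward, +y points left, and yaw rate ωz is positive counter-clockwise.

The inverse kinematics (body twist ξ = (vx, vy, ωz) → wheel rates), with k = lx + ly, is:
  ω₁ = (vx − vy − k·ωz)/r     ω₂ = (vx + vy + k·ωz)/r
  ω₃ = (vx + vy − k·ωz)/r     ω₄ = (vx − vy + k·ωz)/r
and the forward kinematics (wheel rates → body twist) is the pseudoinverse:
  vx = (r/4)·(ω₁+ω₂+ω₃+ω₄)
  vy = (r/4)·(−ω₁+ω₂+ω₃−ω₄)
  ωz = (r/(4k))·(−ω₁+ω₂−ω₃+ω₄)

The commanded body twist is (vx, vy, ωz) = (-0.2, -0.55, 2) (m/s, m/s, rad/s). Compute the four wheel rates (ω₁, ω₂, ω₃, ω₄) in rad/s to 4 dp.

(-5.0000, -3.0000, -27.0000, 19.0000)

k = lx + ly = 0.2 + 0.1 = 0.3000;  k·ωz = 0.3000·2 = 0.6000
ω₁ (FL) = (vx − vy − k·ωz)/r = -0.2500/0.05 = -5.0000
ω₂ (FR) = (vx + vy + k·ωz)/r = -0.1500/0.05 = -3.0000
ω₃ (RL) = (vx + vy − k·ωz)/r = -1.3500/0.05 = -27.0000
ω₄ (RR) = (vx − vy + k·ωz)/r = 0.9500/0.05 = 19.0000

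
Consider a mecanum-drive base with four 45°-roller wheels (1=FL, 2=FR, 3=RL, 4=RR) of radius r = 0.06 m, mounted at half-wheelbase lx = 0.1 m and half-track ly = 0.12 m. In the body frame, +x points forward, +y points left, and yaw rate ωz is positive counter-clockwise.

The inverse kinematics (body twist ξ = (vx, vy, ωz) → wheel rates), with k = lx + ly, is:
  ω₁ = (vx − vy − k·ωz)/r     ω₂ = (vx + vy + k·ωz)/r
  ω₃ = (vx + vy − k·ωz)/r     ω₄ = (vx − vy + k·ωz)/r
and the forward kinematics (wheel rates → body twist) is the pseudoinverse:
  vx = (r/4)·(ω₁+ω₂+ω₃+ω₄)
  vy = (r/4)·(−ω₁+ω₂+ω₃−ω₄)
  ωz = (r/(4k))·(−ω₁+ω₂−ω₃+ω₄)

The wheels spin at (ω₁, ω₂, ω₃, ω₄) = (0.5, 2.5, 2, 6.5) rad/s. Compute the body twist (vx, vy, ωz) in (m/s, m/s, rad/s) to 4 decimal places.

(0.1725, -0.0375, 0.4432)

k = lx + ly = 0.1 + 0.12 = 0.2200
ω₁+ω₂+ω₃+ω₄ = 11.5000  →  vx = (0.06/4)·11.5000 = 0.1725
−ω₁+ω₂+ω₃−ω₄ = -2.5000  →  vy = (0.06/4)·-2.5000 = -0.0375
−ω₁+ω₂−ω₃+ω₄ = 6.5000  →  ωz = (0.06/0.8800)·6.5000 = 0.4432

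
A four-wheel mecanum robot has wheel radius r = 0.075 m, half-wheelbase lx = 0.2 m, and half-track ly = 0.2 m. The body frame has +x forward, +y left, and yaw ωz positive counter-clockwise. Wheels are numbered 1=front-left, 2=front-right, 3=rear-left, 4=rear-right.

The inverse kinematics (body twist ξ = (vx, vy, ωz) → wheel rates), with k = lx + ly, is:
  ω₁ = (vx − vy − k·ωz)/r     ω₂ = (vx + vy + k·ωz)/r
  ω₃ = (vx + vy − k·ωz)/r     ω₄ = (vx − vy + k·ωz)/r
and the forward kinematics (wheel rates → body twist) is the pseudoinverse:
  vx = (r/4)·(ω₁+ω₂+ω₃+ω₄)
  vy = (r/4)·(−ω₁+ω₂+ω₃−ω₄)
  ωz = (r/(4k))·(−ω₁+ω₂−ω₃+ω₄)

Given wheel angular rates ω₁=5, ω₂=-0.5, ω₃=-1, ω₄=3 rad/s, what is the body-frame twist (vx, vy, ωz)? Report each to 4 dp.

k = lx + ly = 0.2 + 0.2 = 0.4000
ω₁+ω₂+ω₃+ω₄ = 6.5000  →  vx = (0.075/4)·6.5000 = 0.1219
−ω₁+ω₂+ω₃−ω₄ = -9.5000  →  vy = (0.075/4)·-9.5000 = -0.1781
−ω₁+ω₂−ω₃+ω₄ = -1.5000  →  ωz = (0.075/1.6000)·-1.5000 = -0.0703

(0.1219, -0.1781, -0.0703)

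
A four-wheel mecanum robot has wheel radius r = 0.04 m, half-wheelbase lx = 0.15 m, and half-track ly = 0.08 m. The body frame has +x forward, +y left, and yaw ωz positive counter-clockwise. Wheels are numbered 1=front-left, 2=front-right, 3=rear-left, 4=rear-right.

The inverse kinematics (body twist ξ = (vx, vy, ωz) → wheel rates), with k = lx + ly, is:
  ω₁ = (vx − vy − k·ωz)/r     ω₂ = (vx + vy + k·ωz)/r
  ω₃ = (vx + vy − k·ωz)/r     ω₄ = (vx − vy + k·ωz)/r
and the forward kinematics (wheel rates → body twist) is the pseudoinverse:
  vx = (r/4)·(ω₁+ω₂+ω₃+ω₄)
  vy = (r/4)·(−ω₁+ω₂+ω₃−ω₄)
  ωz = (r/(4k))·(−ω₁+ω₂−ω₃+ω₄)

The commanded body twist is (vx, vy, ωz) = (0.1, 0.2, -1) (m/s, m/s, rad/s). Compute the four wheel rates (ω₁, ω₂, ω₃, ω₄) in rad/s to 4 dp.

(3.2500, 1.7500, 13.2500, -8.2500)

k = lx + ly = 0.15 + 0.08 = 0.2300;  k·ωz = 0.2300·-1 = -0.2300
ω₁ (FL) = (vx − vy − k·ωz)/r = 0.1300/0.04 = 3.2500
ω₂ (FR) = (vx + vy + k·ωz)/r = 0.0700/0.04 = 1.7500
ω₃ (RL) = (vx + vy − k·ωz)/r = 0.5300/0.04 = 13.2500
ω₄ (RR) = (vx − vy + k·ωz)/r = -0.3300/0.04 = -8.2500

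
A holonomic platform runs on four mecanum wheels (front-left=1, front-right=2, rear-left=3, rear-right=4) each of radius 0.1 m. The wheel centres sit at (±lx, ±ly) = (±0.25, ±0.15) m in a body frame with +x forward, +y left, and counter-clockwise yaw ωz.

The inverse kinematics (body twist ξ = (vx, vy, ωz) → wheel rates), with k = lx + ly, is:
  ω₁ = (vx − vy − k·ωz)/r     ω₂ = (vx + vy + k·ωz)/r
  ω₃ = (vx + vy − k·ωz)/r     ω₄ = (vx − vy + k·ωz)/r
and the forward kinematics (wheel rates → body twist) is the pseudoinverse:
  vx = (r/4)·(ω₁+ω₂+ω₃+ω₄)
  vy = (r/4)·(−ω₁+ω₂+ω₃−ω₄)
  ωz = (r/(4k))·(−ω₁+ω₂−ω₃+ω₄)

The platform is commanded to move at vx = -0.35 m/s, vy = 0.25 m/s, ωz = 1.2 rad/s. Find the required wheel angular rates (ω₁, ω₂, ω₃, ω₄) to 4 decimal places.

k = lx + ly = 0.25 + 0.15 = 0.4000;  k·ωz = 0.4000·1.2 = 0.4800
ω₁ (FL) = (vx − vy − k·ωz)/r = -1.0800/0.1 = -10.8000
ω₂ (FR) = (vx + vy + k·ωz)/r = 0.3800/0.1 = 3.8000
ω₃ (RL) = (vx + vy − k·ωz)/r = -0.5800/0.1 = -5.8000
ω₄ (RR) = (vx − vy + k·ωz)/r = -0.1200/0.1 = -1.2000

(-10.8000, 3.8000, -5.8000, -1.2000)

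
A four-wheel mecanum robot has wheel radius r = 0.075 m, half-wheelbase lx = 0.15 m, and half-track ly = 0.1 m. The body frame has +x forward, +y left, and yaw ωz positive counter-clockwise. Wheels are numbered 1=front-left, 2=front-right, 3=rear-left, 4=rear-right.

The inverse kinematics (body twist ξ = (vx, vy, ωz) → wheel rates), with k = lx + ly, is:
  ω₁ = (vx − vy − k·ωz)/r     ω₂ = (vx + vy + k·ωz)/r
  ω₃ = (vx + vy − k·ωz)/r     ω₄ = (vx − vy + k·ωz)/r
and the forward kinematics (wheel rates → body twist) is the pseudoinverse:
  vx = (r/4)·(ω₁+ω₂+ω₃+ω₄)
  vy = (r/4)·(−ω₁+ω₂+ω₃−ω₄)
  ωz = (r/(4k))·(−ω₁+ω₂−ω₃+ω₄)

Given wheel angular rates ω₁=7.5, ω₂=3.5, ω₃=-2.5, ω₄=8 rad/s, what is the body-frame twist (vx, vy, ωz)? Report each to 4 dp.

k = lx + ly = 0.15 + 0.1 = 0.2500
ω₁+ω₂+ω₃+ω₄ = 16.5000  →  vx = (0.075/4)·16.5000 = 0.3094
−ω₁+ω₂+ω₃−ω₄ = -14.5000  →  vy = (0.075/4)·-14.5000 = -0.2719
−ω₁+ω₂−ω₃+ω₄ = 6.5000  →  ωz = (0.075/1.0000)·6.5000 = 0.4875

(0.3094, -0.2719, 0.4875)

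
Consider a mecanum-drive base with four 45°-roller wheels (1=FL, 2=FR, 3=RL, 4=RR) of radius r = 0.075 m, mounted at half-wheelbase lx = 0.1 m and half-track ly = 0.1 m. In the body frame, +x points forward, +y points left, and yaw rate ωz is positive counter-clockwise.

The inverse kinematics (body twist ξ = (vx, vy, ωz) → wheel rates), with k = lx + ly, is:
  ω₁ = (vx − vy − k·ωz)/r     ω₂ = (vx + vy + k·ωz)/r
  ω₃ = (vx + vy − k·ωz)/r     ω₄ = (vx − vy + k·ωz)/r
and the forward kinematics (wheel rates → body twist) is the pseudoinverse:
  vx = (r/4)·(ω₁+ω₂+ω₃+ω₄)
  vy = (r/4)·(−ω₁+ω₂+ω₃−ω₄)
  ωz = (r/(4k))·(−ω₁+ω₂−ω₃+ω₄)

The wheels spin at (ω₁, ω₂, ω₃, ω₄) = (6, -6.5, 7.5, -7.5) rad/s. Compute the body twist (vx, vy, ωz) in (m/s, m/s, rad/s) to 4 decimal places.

k = lx + ly = 0.1 + 0.1 = 0.2000
ω₁+ω₂+ω₃+ω₄ = -0.5000  →  vx = (0.075/4)·-0.5000 = -0.0094
−ω₁+ω₂+ω₃−ω₄ = 2.5000  →  vy = (0.075/4)·2.5000 = 0.0469
−ω₁+ω₂−ω₃+ω₄ = -27.5000  →  ωz = (0.075/0.8000)·-27.5000 = -2.5781

(-0.0094, 0.0469, -2.5781)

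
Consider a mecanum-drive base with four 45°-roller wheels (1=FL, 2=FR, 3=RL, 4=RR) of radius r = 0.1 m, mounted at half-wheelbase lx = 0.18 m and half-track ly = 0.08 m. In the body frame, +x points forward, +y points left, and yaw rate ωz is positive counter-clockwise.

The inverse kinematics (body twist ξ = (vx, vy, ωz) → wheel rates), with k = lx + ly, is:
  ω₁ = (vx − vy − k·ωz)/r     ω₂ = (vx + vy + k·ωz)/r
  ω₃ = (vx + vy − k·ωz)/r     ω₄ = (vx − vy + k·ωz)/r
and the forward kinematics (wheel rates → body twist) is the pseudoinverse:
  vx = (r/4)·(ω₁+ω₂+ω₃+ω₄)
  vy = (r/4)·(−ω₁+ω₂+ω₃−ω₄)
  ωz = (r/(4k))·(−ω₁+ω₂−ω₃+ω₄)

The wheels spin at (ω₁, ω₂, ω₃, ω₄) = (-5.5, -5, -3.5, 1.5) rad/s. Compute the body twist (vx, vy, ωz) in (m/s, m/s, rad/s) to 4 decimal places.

(-0.3125, -0.1125, 0.5288)

k = lx + ly = 0.18 + 0.08 = 0.2600
ω₁+ω₂+ω₃+ω₄ = -12.5000  →  vx = (0.1/4)·-12.5000 = -0.3125
−ω₁+ω₂+ω₃−ω₄ = -4.5000  →  vy = (0.1/4)·-4.5000 = -0.1125
−ω₁+ω₂−ω₃+ω₄ = 5.5000  →  ωz = (0.1/1.0400)·5.5000 = 0.5288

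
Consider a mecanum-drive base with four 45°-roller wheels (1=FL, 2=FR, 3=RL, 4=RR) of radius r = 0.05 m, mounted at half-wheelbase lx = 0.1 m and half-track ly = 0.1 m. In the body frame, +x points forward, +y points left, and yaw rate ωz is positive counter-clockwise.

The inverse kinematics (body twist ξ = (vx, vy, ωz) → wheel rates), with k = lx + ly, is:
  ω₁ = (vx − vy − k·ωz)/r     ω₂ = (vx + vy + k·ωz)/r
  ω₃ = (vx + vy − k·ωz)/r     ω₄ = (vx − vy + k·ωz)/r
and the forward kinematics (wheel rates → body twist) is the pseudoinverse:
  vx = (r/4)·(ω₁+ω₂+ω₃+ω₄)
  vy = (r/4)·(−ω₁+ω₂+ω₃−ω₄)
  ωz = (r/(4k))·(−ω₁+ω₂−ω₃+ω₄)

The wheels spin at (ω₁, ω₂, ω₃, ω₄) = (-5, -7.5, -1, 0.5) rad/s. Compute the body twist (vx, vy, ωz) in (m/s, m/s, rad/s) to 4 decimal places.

k = lx + ly = 0.1 + 0.1 = 0.2000
ω₁+ω₂+ω₃+ω₄ = -13.0000  →  vx = (0.05/4)·-13.0000 = -0.1625
−ω₁+ω₂+ω₃−ω₄ = -4.0000  →  vy = (0.05/4)·-4.0000 = -0.0500
−ω₁+ω₂−ω₃+ω₄ = -1.0000  →  ωz = (0.05/0.8000)·-1.0000 = -0.0625

(-0.1625, -0.0500, -0.0625)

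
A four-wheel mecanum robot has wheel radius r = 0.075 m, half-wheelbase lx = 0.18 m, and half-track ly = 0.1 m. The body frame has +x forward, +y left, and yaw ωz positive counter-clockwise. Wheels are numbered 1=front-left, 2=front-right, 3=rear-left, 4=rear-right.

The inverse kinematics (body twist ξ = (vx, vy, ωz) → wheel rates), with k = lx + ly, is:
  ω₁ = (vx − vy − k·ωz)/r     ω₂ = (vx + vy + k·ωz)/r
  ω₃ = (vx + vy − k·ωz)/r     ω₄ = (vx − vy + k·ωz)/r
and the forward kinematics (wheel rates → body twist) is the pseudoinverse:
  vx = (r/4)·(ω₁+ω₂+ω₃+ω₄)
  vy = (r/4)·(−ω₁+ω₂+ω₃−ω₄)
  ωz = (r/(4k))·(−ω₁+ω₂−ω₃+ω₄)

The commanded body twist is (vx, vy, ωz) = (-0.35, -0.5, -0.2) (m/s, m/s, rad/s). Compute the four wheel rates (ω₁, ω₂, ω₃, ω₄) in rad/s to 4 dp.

(2.7467, -12.0800, -10.5867, 1.2533)

k = lx + ly = 0.18 + 0.1 = 0.2800;  k·ωz = 0.2800·-0.2 = -0.0560
ω₁ (FL) = (vx − vy − k·ωz)/r = 0.2060/0.075 = 2.7467
ω₂ (FR) = (vx + vy + k·ωz)/r = -0.9060/0.075 = -12.0800
ω₃ (RL) = (vx + vy − k·ωz)/r = -0.7940/0.075 = -10.5867
ω₄ (RR) = (vx − vy + k·ωz)/r = 0.0940/0.075 = 1.2533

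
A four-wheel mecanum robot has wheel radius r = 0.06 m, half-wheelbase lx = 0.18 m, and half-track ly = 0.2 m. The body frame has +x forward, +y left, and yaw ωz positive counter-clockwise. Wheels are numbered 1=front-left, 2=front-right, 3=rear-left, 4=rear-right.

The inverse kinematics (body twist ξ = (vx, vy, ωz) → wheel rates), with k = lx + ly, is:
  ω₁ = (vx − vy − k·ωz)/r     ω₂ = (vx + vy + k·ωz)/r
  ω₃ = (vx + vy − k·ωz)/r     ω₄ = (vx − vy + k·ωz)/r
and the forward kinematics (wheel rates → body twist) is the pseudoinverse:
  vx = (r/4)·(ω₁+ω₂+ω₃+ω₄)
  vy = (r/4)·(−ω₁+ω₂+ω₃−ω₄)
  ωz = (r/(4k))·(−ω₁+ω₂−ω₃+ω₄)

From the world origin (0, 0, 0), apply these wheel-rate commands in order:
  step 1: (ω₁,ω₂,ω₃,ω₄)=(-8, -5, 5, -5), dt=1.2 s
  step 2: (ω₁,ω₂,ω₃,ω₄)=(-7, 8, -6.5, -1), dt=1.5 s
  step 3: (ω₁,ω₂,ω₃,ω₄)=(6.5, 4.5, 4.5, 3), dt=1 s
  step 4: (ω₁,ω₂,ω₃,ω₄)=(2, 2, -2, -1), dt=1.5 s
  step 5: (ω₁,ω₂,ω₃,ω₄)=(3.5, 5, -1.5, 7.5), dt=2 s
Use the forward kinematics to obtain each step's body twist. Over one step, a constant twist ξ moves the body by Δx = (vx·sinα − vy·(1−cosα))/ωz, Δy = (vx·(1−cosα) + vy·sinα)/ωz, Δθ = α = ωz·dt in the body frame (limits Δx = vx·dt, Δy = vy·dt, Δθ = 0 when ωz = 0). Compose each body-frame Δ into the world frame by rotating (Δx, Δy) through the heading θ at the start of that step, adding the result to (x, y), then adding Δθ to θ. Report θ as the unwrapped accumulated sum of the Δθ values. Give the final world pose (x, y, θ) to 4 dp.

(0.2009, 0.9410, 1.6322)

step 1: ξ=(vx,vy,ωz)=(-0.1950, 0.1950, -0.2763), dt=1.2 → body Δ=(-0.1913, 0.2682, -0.3316) → world pose (-0.1913, 0.2682, -0.3316)
step 2: ξ=(vx,vy,ωz)=(-0.0975, 0.1425, 0.8092), dt=1.5 → body Δ=(-0.2275, 0.0866, 1.2138) → world pose (-0.3782, 0.4241, 0.8822)
step 3: ξ=(vx,vy,ωz)=(0.2775, -0.0075, -0.1382), dt=1.0 → body Δ=(0.2761, -0.0266, -0.1382) → world pose (-0.1822, 0.6204, 0.7441)
step 4: ξ=(vx,vy,ωz)=(0.0150, -0.0150, 0.0395), dt=1.5 → body Δ=(0.0232, -0.0218, 0.0592) → world pose (-0.1504, 0.6200, 0.8033)
step 5: ξ=(vx,vy,ωz)=(0.2175, -0.1125, 0.4145), dt=2.0 → body Δ=(0.4749, -0.0299, 0.8289) → world pose (0.2009, 0.9410, 1.6322)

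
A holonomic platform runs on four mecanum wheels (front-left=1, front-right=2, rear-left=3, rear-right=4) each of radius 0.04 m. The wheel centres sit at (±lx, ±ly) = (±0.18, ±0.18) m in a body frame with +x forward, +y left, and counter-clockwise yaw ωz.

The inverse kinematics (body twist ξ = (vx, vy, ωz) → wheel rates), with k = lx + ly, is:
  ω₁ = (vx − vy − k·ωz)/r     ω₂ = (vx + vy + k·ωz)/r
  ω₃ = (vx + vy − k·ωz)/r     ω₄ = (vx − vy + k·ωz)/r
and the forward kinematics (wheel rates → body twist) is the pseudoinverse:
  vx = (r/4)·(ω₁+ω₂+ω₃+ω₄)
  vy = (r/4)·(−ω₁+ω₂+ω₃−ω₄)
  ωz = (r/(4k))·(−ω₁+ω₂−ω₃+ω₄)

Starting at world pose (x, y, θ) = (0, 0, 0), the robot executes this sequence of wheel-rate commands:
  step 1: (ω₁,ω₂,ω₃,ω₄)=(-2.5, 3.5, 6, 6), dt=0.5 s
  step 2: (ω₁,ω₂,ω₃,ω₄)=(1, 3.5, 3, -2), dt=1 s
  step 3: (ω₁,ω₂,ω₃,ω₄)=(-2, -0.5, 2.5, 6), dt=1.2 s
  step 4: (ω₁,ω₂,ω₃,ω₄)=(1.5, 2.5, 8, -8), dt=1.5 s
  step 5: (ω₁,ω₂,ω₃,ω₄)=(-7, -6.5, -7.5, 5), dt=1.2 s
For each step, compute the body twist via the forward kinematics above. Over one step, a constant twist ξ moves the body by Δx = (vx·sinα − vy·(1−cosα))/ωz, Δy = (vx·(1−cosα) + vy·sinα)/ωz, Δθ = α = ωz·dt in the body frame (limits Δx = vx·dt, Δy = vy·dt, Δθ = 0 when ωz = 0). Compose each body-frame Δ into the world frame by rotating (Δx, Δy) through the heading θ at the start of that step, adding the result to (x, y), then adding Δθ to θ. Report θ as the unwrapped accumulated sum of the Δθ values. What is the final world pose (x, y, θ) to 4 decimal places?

(0.0625, 0.2381, -0.0111)

step 1: ξ=(vx,vy,ωz)=(0.1300, 0.0600, 0.1667), dt=0.5 → body Δ=(0.0637, 0.0327, 0.0833) → world pose (0.0637, 0.0327, 0.0833)
step 2: ξ=(vx,vy,ωz)=(0.0550, 0.0750, -0.0694), dt=1.0 → body Δ=(0.0576, 0.0730, -0.0694) → world pose (0.1150, 0.1102, 0.0139)
step 3: ξ=(vx,vy,ωz)=(0.0600, -0.0200, 0.1389), dt=1.2 → body Δ=(0.0737, -0.0179, 0.1667) → world pose (0.1889, 0.0934, 0.1806)
step 4: ξ=(vx,vy,ωz)=(0.0400, 0.1700, -0.4167), dt=1.5 → body Δ=(0.1333, 0.2206, -0.6250) → world pose (0.2804, 0.3343, -0.4444)
step 5: ξ=(vx,vy,ωz)=(-0.1600, -0.1200, 0.3611), dt=1.2 → body Δ=(-0.1553, -0.1805, 0.4333) → world pose (0.0625, 0.2381, -0.0111)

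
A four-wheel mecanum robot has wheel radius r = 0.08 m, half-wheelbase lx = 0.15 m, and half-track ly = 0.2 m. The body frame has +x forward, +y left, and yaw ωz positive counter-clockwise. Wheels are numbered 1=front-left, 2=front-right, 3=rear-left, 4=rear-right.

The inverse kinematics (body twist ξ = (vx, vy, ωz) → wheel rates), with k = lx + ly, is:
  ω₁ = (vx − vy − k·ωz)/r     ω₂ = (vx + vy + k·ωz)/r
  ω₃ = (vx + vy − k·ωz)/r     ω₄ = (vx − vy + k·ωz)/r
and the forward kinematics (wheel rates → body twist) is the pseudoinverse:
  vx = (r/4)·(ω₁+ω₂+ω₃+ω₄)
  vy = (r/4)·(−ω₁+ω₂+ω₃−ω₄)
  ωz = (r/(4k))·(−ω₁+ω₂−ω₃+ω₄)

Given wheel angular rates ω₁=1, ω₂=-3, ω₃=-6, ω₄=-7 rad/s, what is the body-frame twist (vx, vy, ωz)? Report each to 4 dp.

k = lx + ly = 0.15 + 0.2 = 0.3500
ω₁+ω₂+ω₃+ω₄ = -15.0000  →  vx = (0.08/4)·-15.0000 = -0.3000
−ω₁+ω₂+ω₃−ω₄ = -3.0000  →  vy = (0.08/4)·-3.0000 = -0.0600
−ω₁+ω₂−ω₃+ω₄ = -5.0000  →  ωz = (0.08/1.4000)·-5.0000 = -0.2857

(-0.3000, -0.0600, -0.2857)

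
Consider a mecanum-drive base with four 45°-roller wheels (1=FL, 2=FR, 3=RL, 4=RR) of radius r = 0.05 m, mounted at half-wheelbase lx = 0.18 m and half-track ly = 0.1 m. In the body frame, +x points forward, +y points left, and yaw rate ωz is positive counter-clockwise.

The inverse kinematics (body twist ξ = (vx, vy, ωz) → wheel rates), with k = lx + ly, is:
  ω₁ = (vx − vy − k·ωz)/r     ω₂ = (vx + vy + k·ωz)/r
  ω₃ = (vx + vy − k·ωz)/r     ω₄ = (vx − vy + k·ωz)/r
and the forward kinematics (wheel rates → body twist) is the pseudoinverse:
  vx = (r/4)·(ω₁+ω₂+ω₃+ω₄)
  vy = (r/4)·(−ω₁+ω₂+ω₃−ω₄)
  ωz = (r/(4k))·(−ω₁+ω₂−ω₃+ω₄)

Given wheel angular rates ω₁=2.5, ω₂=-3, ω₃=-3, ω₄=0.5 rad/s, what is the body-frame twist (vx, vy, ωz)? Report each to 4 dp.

k = lx + ly = 0.18 + 0.1 = 0.2800
ω₁+ω₂+ω₃+ω₄ = -3.0000  →  vx = (0.05/4)·-3.0000 = -0.0375
−ω₁+ω₂+ω₃−ω₄ = -9.0000  →  vy = (0.05/4)·-9.0000 = -0.1125
−ω₁+ω₂−ω₃+ω₄ = -2.0000  →  ωz = (0.05/1.1200)·-2.0000 = -0.0893

(-0.0375, -0.1125, -0.0893)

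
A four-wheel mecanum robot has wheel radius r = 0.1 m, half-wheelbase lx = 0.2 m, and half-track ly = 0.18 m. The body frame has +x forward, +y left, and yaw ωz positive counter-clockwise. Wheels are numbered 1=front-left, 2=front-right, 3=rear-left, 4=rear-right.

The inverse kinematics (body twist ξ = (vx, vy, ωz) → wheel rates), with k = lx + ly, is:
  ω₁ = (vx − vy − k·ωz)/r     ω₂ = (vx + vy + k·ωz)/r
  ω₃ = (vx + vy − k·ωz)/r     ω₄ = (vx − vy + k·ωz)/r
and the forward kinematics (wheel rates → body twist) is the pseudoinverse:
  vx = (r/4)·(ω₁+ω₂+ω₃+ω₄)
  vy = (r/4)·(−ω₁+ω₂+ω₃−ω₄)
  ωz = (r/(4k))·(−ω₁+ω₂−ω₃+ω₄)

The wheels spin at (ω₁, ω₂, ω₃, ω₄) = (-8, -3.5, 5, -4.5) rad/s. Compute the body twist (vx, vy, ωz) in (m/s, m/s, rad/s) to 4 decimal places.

(-0.2750, 0.3500, -0.3289)

k = lx + ly = 0.2 + 0.18 = 0.3800
ω₁+ω₂+ω₃+ω₄ = -11.0000  →  vx = (0.1/4)·-11.0000 = -0.2750
−ω₁+ω₂+ω₃−ω₄ = 14.0000  →  vy = (0.1/4)·14.0000 = 0.3500
−ω₁+ω₂−ω₃+ω₄ = -5.0000  →  ωz = (0.1/1.5200)·-5.0000 = -0.3289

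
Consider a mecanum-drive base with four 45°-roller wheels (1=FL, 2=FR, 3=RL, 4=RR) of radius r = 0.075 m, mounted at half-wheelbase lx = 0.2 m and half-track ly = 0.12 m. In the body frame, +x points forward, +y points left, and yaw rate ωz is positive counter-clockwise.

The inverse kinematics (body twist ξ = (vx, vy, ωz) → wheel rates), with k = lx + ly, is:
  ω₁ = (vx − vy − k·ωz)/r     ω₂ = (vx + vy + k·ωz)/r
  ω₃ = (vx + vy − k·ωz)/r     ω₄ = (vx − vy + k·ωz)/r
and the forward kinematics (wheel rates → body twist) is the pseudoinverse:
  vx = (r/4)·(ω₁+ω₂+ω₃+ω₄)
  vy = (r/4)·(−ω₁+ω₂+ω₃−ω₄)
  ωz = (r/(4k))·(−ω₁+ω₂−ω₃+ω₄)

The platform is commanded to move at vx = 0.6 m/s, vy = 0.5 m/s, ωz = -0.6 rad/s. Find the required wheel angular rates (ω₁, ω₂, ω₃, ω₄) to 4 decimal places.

k = lx + ly = 0.2 + 0.12 = 0.3200;  k·ωz = 0.3200·-0.6 = -0.1920
ω₁ (FL) = (vx − vy − k·ωz)/r = 0.2920/0.075 = 3.8933
ω₂ (FR) = (vx + vy + k·ωz)/r = 0.9080/0.075 = 12.1067
ω₃ (RL) = (vx + vy − k·ωz)/r = 1.2920/0.075 = 17.2267
ω₄ (RR) = (vx − vy + k·ωz)/r = -0.0920/0.075 = -1.2267

(3.8933, 12.1067, 17.2267, -1.2267)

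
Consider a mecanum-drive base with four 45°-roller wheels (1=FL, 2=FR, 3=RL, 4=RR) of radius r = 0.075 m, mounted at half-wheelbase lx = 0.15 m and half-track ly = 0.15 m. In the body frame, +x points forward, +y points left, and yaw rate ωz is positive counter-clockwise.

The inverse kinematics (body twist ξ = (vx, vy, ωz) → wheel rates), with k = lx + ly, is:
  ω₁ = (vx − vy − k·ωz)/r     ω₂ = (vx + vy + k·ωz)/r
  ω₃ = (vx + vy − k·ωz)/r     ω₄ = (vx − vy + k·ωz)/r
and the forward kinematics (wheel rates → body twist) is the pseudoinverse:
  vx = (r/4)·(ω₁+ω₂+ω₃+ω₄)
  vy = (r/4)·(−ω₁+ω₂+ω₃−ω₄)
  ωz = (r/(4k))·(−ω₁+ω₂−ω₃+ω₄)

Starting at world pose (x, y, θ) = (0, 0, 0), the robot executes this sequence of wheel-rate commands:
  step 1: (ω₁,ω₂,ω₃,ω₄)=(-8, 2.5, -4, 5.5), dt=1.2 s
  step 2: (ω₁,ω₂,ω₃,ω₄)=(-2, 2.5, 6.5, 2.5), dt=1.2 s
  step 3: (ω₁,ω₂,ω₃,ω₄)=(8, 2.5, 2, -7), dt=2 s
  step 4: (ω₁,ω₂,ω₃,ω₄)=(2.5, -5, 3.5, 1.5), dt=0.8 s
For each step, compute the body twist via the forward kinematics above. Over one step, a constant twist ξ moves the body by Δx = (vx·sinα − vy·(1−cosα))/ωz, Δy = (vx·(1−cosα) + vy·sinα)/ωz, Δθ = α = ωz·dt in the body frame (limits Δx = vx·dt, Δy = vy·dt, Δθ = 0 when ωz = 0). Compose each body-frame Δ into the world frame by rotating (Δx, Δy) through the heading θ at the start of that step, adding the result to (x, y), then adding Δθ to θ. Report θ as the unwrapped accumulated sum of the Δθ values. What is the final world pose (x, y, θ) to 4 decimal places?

step 1: ξ=(vx,vy,ωz)=(-0.0750, 0.0188, 1.2500), dt=1.2 → body Δ=(-0.0738, -0.0408, 1.5000) → world pose (-0.0738, -0.0408, 1.5000)
step 2: ξ=(vx,vy,ωz)=(0.1781, 0.1594, 0.0312), dt=1.2 → body Δ=(0.2101, 0.1952, 0.0375) → world pose (-0.2536, 0.1826, 1.5375)
step 3: ξ=(vx,vy,ωz)=(0.1031, 0.0656, -0.9062), dt=2.0 → body Δ=(0.2002, -0.0707, -1.8125) → world pose (-0.1763, 0.3804, -0.2750)
step 4: ξ=(vx,vy,ωz)=(0.0469, -0.1031, -0.5938), dt=0.8 → body Δ=(0.0169, -0.0882, -0.4750) → world pose (-0.1840, 0.2909, -0.7500)

(-0.1840, 0.2909, -0.7500)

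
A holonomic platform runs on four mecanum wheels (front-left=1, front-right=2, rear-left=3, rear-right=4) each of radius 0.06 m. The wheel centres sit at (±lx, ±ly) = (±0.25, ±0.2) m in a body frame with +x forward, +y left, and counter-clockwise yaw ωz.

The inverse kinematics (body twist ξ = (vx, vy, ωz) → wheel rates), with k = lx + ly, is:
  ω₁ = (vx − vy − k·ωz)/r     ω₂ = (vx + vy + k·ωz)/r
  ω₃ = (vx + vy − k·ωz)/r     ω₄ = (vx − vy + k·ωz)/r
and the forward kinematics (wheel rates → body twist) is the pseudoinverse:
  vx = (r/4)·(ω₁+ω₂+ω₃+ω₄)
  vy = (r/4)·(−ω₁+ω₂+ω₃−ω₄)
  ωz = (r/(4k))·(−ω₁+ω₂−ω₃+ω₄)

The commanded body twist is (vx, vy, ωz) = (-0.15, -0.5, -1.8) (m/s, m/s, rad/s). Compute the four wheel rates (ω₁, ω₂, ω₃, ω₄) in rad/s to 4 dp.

k = lx + ly = 0.25 + 0.2 = 0.4500;  k·ωz = 0.4500·-1.8 = -0.8100
ω₁ (FL) = (vx − vy − k·ωz)/r = 1.1600/0.06 = 19.3333
ω₂ (FR) = (vx + vy + k·ωz)/r = -1.4600/0.06 = -24.3333
ω₃ (RL) = (vx + vy − k·ωz)/r = 0.1600/0.06 = 2.6667
ω₄ (RR) = (vx − vy + k·ωz)/r = -0.4600/0.06 = -7.6667

(19.3333, -24.3333, 2.6667, -7.6667)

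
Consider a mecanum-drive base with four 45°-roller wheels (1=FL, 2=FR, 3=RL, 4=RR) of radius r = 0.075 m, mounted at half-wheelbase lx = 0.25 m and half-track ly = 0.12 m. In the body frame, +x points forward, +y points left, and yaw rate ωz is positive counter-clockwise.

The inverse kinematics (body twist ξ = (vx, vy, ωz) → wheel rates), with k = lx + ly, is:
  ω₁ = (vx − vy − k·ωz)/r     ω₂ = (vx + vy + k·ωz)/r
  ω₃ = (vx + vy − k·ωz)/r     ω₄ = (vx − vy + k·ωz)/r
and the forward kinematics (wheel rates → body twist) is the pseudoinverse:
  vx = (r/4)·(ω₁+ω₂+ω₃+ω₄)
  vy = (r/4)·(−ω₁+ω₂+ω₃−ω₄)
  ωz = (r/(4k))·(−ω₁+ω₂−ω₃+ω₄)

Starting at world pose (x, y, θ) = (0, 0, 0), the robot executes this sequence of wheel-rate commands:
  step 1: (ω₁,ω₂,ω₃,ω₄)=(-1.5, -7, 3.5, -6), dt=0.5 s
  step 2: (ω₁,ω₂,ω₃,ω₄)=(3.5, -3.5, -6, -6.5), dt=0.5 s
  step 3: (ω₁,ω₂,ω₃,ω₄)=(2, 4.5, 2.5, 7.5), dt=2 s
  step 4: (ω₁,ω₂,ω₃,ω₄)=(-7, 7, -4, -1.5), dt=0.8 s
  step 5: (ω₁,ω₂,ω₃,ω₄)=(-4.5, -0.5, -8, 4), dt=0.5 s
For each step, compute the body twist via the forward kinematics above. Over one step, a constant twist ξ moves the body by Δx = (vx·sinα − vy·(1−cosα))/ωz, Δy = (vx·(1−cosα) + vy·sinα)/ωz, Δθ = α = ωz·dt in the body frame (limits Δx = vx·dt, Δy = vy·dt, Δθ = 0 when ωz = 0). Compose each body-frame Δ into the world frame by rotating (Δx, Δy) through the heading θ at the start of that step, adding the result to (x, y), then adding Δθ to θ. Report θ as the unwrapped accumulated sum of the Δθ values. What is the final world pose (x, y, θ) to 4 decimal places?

step 1: ξ=(vx,vy,ωz)=(-0.2062, 0.0750, -0.7601), dt=0.5 → body Δ=(-0.0936, 0.0560, -0.3801) → world pose (-0.0936, 0.0560, -0.3801)
step 2: ξ=(vx,vy,ωz)=(-0.2344, -0.1219, -0.3801), dt=0.5 → body Δ=(-0.1223, -0.0495, -0.1900) → world pose (-0.2255, 0.0554, -0.5701)
step 3: ξ=(vx,vy,ωz)=(0.3094, -0.0469, 0.3801), dt=2.0 → body Δ=(0.5948, 0.1391, 0.7601) → world pose (0.3503, -0.1486, 0.1900)
step 4: ξ=(vx,vy,ωz)=(-0.1031, 0.2156, 0.8361), dt=0.8 → body Δ=(-0.1321, 0.1333, 0.6689) → world pose (0.1954, -0.0426, 0.8590)
step 5: ξ=(vx,vy,ωz)=(-0.1687, -0.1500, 0.8108), dt=0.5 → body Δ=(-0.0671, -0.0898, 0.4054) → world pose (0.2196, -0.1520, 1.2644)

(0.2196, -0.1520, 1.2644)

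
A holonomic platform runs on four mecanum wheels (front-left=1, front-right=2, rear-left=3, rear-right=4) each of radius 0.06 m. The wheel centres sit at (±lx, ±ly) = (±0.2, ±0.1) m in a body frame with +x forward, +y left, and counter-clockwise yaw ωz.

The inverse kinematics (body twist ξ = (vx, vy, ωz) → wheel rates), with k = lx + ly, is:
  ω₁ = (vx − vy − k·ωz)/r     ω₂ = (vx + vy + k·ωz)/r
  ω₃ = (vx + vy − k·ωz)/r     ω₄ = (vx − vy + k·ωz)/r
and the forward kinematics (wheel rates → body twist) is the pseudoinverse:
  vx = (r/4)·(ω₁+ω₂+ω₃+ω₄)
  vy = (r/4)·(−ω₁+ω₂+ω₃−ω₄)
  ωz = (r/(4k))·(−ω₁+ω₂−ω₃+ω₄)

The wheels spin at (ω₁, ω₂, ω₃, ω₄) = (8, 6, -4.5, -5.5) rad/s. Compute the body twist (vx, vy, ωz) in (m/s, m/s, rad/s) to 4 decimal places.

k = lx + ly = 0.2 + 0.1 = 0.3000
ω₁+ω₂+ω₃+ω₄ = 4.0000  →  vx = (0.06/4)·4.0000 = 0.0600
−ω₁+ω₂+ω₃−ω₄ = -1.0000  →  vy = (0.06/4)·-1.0000 = -0.0150
−ω₁+ω₂−ω₃+ω₄ = -3.0000  →  ωz = (0.06/1.2000)·-3.0000 = -0.1500

(0.0600, -0.0150, -0.1500)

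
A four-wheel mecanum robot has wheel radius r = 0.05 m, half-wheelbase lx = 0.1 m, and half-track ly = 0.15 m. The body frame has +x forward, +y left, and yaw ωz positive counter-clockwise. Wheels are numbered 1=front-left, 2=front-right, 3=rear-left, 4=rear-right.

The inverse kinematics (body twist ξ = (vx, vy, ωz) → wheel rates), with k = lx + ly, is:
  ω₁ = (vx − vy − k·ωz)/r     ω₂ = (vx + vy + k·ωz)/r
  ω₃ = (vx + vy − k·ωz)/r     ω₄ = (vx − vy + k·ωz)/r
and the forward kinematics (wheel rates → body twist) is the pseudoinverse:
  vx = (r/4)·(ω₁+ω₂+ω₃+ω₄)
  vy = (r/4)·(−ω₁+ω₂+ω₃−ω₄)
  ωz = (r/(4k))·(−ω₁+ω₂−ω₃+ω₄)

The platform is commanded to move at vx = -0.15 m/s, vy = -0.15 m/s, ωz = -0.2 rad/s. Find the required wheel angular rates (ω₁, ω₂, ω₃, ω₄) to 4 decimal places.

(1.0000, -7.0000, -5.0000, -1.0000)

k = lx + ly = 0.1 + 0.15 = 0.2500;  k·ωz = 0.2500·-0.2 = -0.0500
ω₁ (FL) = (vx − vy − k·ωz)/r = 0.0500/0.05 = 1.0000
ω₂ (FR) = (vx + vy + k·ωz)/r = -0.3500/0.05 = -7.0000
ω₃ (RL) = (vx + vy − k·ωz)/r = -0.2500/0.05 = -5.0000
ω₄ (RR) = (vx − vy + k·ωz)/r = -0.0500/0.05 = -1.0000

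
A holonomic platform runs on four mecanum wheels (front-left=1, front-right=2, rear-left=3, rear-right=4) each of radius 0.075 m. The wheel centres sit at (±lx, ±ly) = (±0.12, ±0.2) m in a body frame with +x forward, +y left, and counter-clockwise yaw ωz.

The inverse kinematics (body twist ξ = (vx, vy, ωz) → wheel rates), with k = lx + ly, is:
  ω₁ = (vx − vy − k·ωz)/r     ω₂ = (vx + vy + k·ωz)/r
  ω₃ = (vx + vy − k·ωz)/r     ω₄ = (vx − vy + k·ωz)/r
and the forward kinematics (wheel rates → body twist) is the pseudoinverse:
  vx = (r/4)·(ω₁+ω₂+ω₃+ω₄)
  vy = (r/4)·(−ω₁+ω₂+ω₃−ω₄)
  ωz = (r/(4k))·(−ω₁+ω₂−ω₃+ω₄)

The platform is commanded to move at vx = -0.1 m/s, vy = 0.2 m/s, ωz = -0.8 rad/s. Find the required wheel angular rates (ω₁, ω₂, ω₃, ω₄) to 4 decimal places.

k = lx + ly = 0.12 + 0.2 = 0.3200;  k·ωz = 0.3200·-0.8 = -0.2560
ω₁ (FL) = (vx − vy − k·ωz)/r = -0.0440/0.075 = -0.5867
ω₂ (FR) = (vx + vy + k·ωz)/r = -0.1560/0.075 = -2.0800
ω₃ (RL) = (vx + vy − k·ωz)/r = 0.3560/0.075 = 4.7467
ω₄ (RR) = (vx − vy + k·ωz)/r = -0.5560/0.075 = -7.4133

(-0.5867, -2.0800, 4.7467, -7.4133)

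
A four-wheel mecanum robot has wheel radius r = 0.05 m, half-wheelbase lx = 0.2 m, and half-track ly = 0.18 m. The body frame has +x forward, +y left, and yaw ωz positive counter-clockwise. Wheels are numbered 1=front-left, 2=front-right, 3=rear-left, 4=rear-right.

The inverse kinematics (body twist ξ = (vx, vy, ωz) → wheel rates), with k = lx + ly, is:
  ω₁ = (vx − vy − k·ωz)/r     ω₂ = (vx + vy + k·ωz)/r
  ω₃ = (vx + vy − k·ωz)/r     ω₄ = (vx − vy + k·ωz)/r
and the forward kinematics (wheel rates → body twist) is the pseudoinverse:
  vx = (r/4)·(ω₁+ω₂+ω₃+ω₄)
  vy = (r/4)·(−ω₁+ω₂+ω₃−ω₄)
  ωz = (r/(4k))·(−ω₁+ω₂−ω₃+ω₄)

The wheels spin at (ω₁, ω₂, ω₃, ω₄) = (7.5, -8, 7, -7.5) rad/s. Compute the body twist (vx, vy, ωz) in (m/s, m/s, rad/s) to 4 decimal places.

(-0.0125, -0.0125, -0.9868)

k = lx + ly = 0.2 + 0.18 = 0.3800
ω₁+ω₂+ω₃+ω₄ = -1.0000  →  vx = (0.05/4)·-1.0000 = -0.0125
−ω₁+ω₂+ω₃−ω₄ = -1.0000  →  vy = (0.05/4)·-1.0000 = -0.0125
−ω₁+ω₂−ω₃+ω₄ = -30.0000  →  ωz = (0.05/1.5200)·-30.0000 = -0.9868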